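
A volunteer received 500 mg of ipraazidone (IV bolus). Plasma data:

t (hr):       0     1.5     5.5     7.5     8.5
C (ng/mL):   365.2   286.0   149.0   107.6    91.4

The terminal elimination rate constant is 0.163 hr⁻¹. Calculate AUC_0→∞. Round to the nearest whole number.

Trapezoidal AUC_0→8.5:
  [0→1.5]: (365.2+286.0)/2 × 1.5 = 488.4
  [1.5→5.5]: (286.0+149.0)/2 × 4 = 870.0
  [5.5→7.5]: (149.0+107.6)/2 × 2 = 256.6
  [7.5→8.5]: (107.6+91.4)/2 × 1 = 99.5
  Sum = 1714.5 ng/mL·hr
Extrapolated tail: C_last / k_e = 91.4 / 0.163 = 560.736
AUC_0→∞ = 1714.5 + 560.736 = 2275.236 ng/mL·hr

AUC = 2275 ng/mL·hr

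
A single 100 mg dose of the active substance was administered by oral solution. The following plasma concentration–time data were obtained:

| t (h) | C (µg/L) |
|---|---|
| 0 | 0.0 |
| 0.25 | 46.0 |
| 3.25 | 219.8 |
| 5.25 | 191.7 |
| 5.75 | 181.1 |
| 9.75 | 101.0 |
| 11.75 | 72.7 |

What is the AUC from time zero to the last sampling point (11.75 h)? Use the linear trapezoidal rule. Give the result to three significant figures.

AUC = 1650 µg/L·h

Trapezoidal AUC_0→11.75:
  [0→0.25]: (0.0+46.0)/2 × 0.25 = 5.75
  [0.25→3.25]: (46.0+219.8)/2 × 3 = 398.7
  [3.25→5.25]: (219.8+191.7)/2 × 2 = 411.5
  [5.25→5.75]: (191.7+181.1)/2 × 0.5 = 93.2
  [5.75→9.75]: (181.1+101.0)/2 × 4 = 564.2
  [9.75→11.75]: (101.0+72.7)/2 × 2 = 173.7
  Sum = 1647.05 µg/L·h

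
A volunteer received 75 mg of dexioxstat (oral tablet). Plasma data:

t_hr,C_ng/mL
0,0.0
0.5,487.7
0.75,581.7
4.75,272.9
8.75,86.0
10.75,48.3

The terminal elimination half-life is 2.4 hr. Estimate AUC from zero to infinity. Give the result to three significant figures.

AUC = 2980 ng/mL·hr

Trapezoidal AUC_0→10.75:
  [0→0.5]: (0.0+487.7)/2 × 0.5 = 121.925
  [0.5→0.75]: (487.7+581.7)/2 × 0.25 = 133.675
  [0.75→4.75]: (581.7+272.9)/2 × 4 = 1709.2
  [4.75→8.75]: (272.9+86.0)/2 × 4 = 717.8
  [8.75→10.75]: (86.0+48.3)/2 × 2 = 134.3
  Sum = 2816.9 ng/mL·hr
k_e = ln2 / t½ = 0.693147 / 2.4 = 0.2888 hr^-1
Extrapolated tail: C_last / k_e = 48.3 / 0.2888 = 167.244
AUC_0→∞ = 2816.9 + 167.244 = 2984.144 ng/mL·hr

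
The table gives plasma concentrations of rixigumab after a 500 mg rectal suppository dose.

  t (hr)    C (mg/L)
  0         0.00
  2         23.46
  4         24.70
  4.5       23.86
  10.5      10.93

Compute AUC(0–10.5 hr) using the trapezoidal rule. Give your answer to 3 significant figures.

Trapezoidal AUC_0→10.5:
  [0→2]: (0.00+23.46)/2 × 2 = 23.46
  [2→4]: (23.46+24.70)/2 × 2 = 48.16
  [4→4.5]: (24.70+23.86)/2 × 0.5 = 12.14
  [4.5→10.5]: (23.86+10.93)/2 × 6 = 104.37
  Sum = 188.13 mg/L·hr

AUC = 188 mg/L·hr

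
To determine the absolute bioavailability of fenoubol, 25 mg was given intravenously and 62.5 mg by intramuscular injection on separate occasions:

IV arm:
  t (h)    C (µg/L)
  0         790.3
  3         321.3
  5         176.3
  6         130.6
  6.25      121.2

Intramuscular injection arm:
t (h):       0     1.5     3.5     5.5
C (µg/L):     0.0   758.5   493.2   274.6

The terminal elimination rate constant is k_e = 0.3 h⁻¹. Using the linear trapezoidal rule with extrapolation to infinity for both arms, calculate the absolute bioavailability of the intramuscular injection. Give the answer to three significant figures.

F = 0.509

Trapezoidal AUC_0→6.25 (IV):
  [0→3]: (790.3+321.3)/2 × 3 = 1667.4
  [3→5]: (321.3+176.3)/2 × 2 = 497.6
  [5→6]: (176.3+130.6)/2 × 1 = 153.45
  [6→6.25]: (130.6+121.2)/2 × 0.25 = 31.475
  Sum = 2349.925 µg/L·h
IV tail: 121.2/0.3 = 404.000; AUC_iv,0→∞ = 2349.925 + 404.000 = 2753.925 µg/L·h
Trapezoidal AUC_0→5.5 (intramuscular injection):
  [0→1.5]: (0.0+758.5)/2 × 1.5 = 568.875
  [1.5→3.5]: (758.5+493.2)/2 × 2 = 1251.7
  [3.5→5.5]: (493.2+274.6)/2 × 2 = 767.8
  Sum = 2588.375 µg/L·h
intramuscular injection tail: 274.6/0.3 = 915.333; AUC_ev,0→∞ = 2588.375 + 915.333 = 3503.708 µg/L·h
F = (AUC_ev/D_ev)/(AUC_iv/D_iv) = (3503.708/62.5)/(2753.925/25) = 56.059328/110.157 = 0.5089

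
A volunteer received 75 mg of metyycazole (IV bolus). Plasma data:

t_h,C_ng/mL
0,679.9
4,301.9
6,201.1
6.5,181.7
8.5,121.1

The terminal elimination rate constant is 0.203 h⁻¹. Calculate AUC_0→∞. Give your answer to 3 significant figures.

Trapezoidal AUC_0→8.5:
  [0→4]: (679.9+301.9)/2 × 4 = 1963.6
  [4→6]: (301.9+201.1)/2 × 2 = 503.0
  [6→6.5]: (201.1+181.7)/2 × 0.5 = 95.7
  [6.5→8.5]: (181.7+121.1)/2 × 2 = 302.8
  Sum = 2865.1 ng/mL·h
Extrapolated tail: C_last / k_e = 121.1 / 0.203 = 596.552
AUC_0→∞ = 2865.1 + 596.552 = 3461.652 ng/mL·h

AUC = 3460 ng/mL·h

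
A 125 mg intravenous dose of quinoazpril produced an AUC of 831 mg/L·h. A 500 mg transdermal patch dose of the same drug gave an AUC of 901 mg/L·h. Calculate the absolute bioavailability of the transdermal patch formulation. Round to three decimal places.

F = (AUC_ev / D_ev) / (AUC_iv / D_iv)
  = (901/500) / (831/125)
  = 1.802 / 6.648 = 0.2711

F = 0.271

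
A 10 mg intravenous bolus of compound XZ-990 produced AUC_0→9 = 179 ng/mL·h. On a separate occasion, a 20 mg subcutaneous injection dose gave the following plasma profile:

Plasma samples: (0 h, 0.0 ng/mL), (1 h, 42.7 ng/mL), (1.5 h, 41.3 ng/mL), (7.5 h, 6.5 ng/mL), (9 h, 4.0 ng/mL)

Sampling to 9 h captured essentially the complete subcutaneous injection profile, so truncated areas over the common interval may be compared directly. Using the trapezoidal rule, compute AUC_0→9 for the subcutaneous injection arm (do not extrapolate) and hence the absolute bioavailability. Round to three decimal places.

F = 0.541

Trapezoidal AUC_0→9 (subcutaneous injection):
  [0→1]: (0.0+42.7)/2 × 1 = 21.35
  [1→1.5]: (42.7+41.3)/2 × 0.5 = 21.0
  [1.5→7.5]: (41.3+6.5)/2 × 6 = 143.4
  [7.5→9]: (6.5+4.0)/2 × 1.5 = 7.875
  Sum = 193.625 ng/mL·h
F = (AUC_ev/D_ev)/(AUC_iv/D_iv) = (193.625/20)/(179/10) = 9.68125/17.9 = 0.5409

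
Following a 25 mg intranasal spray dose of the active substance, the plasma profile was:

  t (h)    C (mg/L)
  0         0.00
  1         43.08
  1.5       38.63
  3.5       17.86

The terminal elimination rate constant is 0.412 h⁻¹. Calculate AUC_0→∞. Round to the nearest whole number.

AUC = 142 mg/L·h

Trapezoidal AUC_0→3.5:
  [0→1]: (0.00+43.08)/2 × 1 = 21.54
  [1→1.5]: (43.08+38.63)/2 × 0.5 = 20.4275
  [1.5→3.5]: (38.63+17.86)/2 × 2 = 56.49
  Sum = 98.4575 mg/L·h
Extrapolated tail: C_last / k_e = 17.86 / 0.412 = 43.350
AUC_0→∞ = 98.4575 + 43.350 = 141.8075 mg/L·h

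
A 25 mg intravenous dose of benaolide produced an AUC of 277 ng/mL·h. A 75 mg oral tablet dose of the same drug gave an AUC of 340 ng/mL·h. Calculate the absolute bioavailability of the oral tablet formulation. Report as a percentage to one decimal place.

F = 40.9%

F = (AUC_ev / D_ev) / (AUC_iv / D_iv)
  = (340/75) / (277/25)
  = 4.53333 / 11.08 = 0.4091
  = 40.91%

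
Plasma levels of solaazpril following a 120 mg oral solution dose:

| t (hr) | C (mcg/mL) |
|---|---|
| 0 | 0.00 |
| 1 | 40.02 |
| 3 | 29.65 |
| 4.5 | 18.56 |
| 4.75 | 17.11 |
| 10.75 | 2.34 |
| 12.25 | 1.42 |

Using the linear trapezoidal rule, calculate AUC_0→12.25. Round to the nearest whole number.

AUC = 191 mcg/mL·hr

Trapezoidal AUC_0→12.25:
  [0→1]: (0.00+40.02)/2 × 1 = 20.01
  [1→3]: (40.02+29.65)/2 × 2 = 69.67
  [3→4.5]: (29.65+18.56)/2 × 1.5 = 36.1575
  [4.5→4.75]: (18.56+17.11)/2 × 0.25 = 4.45875
  [4.75→10.75]: (17.11+2.34)/2 × 6 = 58.35
  [10.75→12.25]: (2.34+1.42)/2 × 1.5 = 2.82
  Sum = 191.46625 mcg/mL·hr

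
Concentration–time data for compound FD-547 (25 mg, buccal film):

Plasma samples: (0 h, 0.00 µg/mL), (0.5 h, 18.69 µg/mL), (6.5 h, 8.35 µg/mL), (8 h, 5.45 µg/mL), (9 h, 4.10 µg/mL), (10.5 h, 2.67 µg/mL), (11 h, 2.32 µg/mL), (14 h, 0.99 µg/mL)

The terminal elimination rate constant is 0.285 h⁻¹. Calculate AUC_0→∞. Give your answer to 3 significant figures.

Trapezoidal AUC_0→14:
  [0→0.5]: (0.00+18.69)/2 × 0.5 = 4.6725
  [0.5→6.5]: (18.69+8.35)/2 × 6 = 81.12
  [6.5→8]: (8.35+5.45)/2 × 1.5 = 10.35
  [8→9]: (5.45+4.10)/2 × 1 = 4.775
  [9→10.5]: (4.10+2.67)/2 × 1.5 = 5.0775
  [10.5→11]: (2.67+2.32)/2 × 0.5 = 1.2475
  [11→14]: (2.32+0.99)/2 × 3 = 4.965
  Sum = 112.2075 µg/mL·h
Extrapolated tail: C_last / k_e = 0.99 / 0.285 = 3.474
AUC_0→∞ = 112.2075 + 3.474 = 115.6815 µg/mL·h

AUC = 116 µg/mL·h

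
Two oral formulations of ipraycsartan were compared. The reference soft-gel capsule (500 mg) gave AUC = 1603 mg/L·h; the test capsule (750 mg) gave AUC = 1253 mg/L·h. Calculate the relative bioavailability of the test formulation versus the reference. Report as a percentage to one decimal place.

F_rel = 52.1%

F_rel = (AUC_test/D_test) / (AUC_ref/D_ref)
      = (1253/750) / (1603/500)
      = 1.67067 / 3.206 = 0.5211 = 52.11%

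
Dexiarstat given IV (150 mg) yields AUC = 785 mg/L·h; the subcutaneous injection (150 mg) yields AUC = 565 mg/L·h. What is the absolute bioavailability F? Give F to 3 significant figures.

F = 0.720

F = (AUC_ev / D_ev) / (AUC_iv / D_iv)
  = (565/150) / (785/150)
  = 3.76667 / 5.23333 = 0.7197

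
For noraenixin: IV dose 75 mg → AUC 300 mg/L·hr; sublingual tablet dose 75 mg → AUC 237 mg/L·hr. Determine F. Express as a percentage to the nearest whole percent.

F = 79%

F = (AUC_ev / D_ev) / (AUC_iv / D_iv)
  = (237/75) / (300/75)
  = 3.16 / 4 = 0.7900
  = 79.00%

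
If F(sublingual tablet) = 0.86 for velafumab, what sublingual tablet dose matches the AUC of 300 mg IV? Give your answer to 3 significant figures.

For equal systemic exposure: F × D_ev = D_iv
D_ev = D_iv / F = 300 / 0.86 = 348.837 mg

D_sublingual = 349 mg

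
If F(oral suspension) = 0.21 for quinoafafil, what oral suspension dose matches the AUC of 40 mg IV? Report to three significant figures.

D_oral = 190 mg

For equal systemic exposure: F × D_ev = D_iv
D_ev = D_iv / F = 40 / 0.21 = 190.476 mg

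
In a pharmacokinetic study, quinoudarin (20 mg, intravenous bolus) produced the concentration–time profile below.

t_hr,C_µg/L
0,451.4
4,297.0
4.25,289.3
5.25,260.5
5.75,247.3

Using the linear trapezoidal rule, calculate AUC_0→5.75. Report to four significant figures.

AUC = 1972 µg/L·hr

Trapezoidal AUC_0→5.75:
  [0→4]: (451.4+297.0)/2 × 4 = 1496.8
  [4→4.25]: (297.0+289.3)/2 × 0.25 = 73.2875
  [4.25→5.25]: (289.3+260.5)/2 × 1 = 274.9
  [5.25→5.75]: (260.5+247.3)/2 × 0.5 = 126.95
  Sum = 1971.9375 µg/L·hr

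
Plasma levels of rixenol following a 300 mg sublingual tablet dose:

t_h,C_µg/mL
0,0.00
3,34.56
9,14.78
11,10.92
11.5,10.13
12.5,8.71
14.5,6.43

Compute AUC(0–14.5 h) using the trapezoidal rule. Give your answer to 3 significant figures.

AUC = 255 µg/mL·h

Trapezoidal AUC_0→14.5:
  [0→3]: (0.00+34.56)/2 × 3 = 51.84
  [3→9]: (34.56+14.78)/2 × 6 = 148.02
  [9→11]: (14.78+10.92)/2 × 2 = 25.7
  [11→11.5]: (10.92+10.13)/2 × 0.5 = 5.2625
  [11.5→12.5]: (10.13+8.71)/2 × 1 = 9.42
  [12.5→14.5]: (8.71+6.43)/2 × 2 = 15.14
  Sum = 255.3825 µg/mL·h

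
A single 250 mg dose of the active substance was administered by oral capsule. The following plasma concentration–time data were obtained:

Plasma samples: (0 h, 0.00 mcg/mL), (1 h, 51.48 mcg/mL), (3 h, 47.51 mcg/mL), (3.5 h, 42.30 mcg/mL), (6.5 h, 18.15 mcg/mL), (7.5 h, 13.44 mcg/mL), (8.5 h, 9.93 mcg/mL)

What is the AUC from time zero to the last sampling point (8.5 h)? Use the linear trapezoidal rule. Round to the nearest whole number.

Trapezoidal AUC_0→8.5:
  [0→1]: (0.00+51.48)/2 × 1 = 25.74
  [1→3]: (51.48+47.51)/2 × 2 = 98.99
  [3→3.5]: (47.51+42.30)/2 × 0.5 = 22.4525
  [3.5→6.5]: (42.30+18.15)/2 × 3 = 90.675
  [6.5→7.5]: (18.15+13.44)/2 × 1 = 15.795
  [7.5→8.5]: (13.44+9.93)/2 × 1 = 11.685
  Sum = 265.3375 mcg/mL·h

AUC = 265 mcg/mL·h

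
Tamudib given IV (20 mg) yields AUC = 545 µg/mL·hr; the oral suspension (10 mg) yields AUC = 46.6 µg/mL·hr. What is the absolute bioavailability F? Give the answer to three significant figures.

F = (AUC_ev / D_ev) / (AUC_iv / D_iv)
  = (46.6/10) / (545/20)
  = 4.66 / 27.25 = 0.1710

F = 0.171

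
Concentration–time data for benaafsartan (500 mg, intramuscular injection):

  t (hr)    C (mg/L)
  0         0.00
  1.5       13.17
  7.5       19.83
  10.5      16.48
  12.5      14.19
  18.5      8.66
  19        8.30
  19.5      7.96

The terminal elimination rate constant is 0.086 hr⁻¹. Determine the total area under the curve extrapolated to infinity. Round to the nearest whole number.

Trapezoidal AUC_0→19.5:
  [0→1.5]: (0.00+13.17)/2 × 1.5 = 9.8775
  [1.5→7.5]: (13.17+19.83)/2 × 6 = 99.0
  [7.5→10.5]: (19.83+16.48)/2 × 3 = 54.465
  [10.5→12.5]: (16.48+14.19)/2 × 2 = 30.67
  [12.5→18.5]: (14.19+8.66)/2 × 6 = 68.55
  [18.5→19]: (8.66+8.30)/2 × 0.5 = 4.24
  [19→19.5]: (8.30+7.96)/2 × 0.5 = 4.065
  Sum = 270.8675 mg/L·hr
Extrapolated tail: C_last / k_e = 7.96 / 0.086 = 92.558
AUC_0→∞ = 270.8675 + 92.558 = 363.4255 mg/L·hr

AUC = 363 mg/L·hr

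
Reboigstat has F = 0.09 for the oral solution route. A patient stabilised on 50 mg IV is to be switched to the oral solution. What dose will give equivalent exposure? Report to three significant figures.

D_oral = 556 mg

For equal systemic exposure: F × D_ev = D_iv
D_ev = D_iv / F = 50 / 0.09 = 555.556 mg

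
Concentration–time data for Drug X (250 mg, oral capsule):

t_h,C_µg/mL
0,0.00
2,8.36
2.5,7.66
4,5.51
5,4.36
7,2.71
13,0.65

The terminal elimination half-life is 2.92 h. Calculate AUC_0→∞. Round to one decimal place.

AUC = 47.1 µg/mL·h

Trapezoidal AUC_0→13:
  [0→2]: (0.00+8.36)/2 × 2 = 8.36
  [2→2.5]: (8.36+7.66)/2 × 0.5 = 4.005
  [2.5→4]: (7.66+5.51)/2 × 1.5 = 9.8775
  [4→5]: (5.51+4.36)/2 × 1 = 4.935
  [5→7]: (4.36+2.71)/2 × 2 = 7.07
  [7→13]: (2.71+0.65)/2 × 6 = 10.08
  Sum = 44.3275 µg/mL·h
k_e = ln2 / t½ = 0.693147 / 2.92 = 0.2374 h^-1
Extrapolated tail: C_last / k_e = 0.65 / 0.2374 = 2.738
AUC_0→∞ = 44.3275 + 2.738 = 47.0655 µg/mL·h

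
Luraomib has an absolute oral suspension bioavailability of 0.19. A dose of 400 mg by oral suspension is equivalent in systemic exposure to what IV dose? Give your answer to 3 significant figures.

D_iv = 76.0 mg

Systemic exposure from an extravascular dose = F × D_ev, so the equivalent IV dose is F × D_ev.
D_iv = F × D_ev = 0.19 × 400 = 76 mg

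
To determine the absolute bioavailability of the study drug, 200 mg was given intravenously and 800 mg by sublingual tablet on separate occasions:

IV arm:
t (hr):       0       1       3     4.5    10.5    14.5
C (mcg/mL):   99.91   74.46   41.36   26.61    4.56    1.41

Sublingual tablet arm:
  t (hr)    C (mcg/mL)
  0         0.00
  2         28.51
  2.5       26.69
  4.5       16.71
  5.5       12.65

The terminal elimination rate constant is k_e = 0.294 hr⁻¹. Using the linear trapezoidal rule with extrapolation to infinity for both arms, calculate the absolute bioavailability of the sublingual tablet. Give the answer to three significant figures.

F = 0.0984

Trapezoidal AUC_0→14.5 (IV):
  [0→1]: (99.91+74.46)/2 × 1 = 87.185
  [1→3]: (74.46+41.36)/2 × 2 = 115.82
  [3→4.5]: (41.36+26.61)/2 × 1.5 = 50.9775
  [4.5→10.5]: (26.61+4.56)/2 × 6 = 93.51
  [10.5→14.5]: (4.56+1.41)/2 × 4 = 11.94
  Sum = 359.4325 mcg/mL·hr
IV tail: 1.41/0.294 = 4.796; AUC_iv,0→∞ = 359.4325 + 4.796 = 364.2285 mcg/mL·hr
Trapezoidal AUC_0→5.5 (sublingual tablet):
  [0→2]: (0.00+28.51)/2 × 2 = 28.51
  [2→2.5]: (28.51+26.69)/2 × 0.5 = 13.8
  [2.5→4.5]: (26.69+16.71)/2 × 2 = 43.4
  [4.5→5.5]: (16.71+12.65)/2 × 1 = 14.68
  Sum = 100.39 mcg/mL·hr
sublingual tablet tail: 12.65/0.294 = 43.027; AUC_ev,0→∞ = 100.39 + 43.027 = 143.417 mcg/mL·hr
F = (AUC_ev/D_ev)/(AUC_iv/D_iv) = (143.417/800)/(364.2285/200) = 0.17927125/1.8211425 = 0.0984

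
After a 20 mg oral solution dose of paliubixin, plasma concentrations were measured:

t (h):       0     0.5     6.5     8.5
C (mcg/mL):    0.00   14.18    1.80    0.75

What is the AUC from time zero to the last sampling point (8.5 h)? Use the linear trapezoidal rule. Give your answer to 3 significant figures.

Trapezoidal AUC_0→8.5:
  [0→0.5]: (0.00+14.18)/2 × 0.5 = 3.545
  [0.5→6.5]: (14.18+1.80)/2 × 6 = 47.94
  [6.5→8.5]: (1.80+0.75)/2 × 2 = 2.55
  Sum = 54.035 mcg/mL·h

AUC = 54.0 mcg/mL·h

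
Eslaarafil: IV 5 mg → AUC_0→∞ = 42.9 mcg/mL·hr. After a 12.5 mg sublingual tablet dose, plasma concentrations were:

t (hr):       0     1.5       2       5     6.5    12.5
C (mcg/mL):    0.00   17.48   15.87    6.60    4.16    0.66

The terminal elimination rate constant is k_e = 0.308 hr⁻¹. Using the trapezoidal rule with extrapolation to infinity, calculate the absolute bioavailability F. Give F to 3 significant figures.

Trapezoidal AUC_0→12.5 (sublingual tablet):
  [0→1.5]: (0.00+17.48)/2 × 1.5 = 13.11
  [1.5→2]: (17.48+15.87)/2 × 0.5 = 8.3375
  [2→5]: (15.87+6.60)/2 × 3 = 33.705
  [5→6.5]: (6.60+4.16)/2 × 1.5 = 8.07
  [6.5→12.5]: (4.16+0.66)/2 × 6 = 14.46
  Sum = 77.6825 mcg/mL·hr
Tail: C_last/k_e = 0.66/0.308 = 2.143
AUC_0→∞ (sublingual tablet) = 77.6825 + 2.143 = 79.8255 mcg/mL·hr
F = (AUC_ev/D_ev)/(AUC_iv/D_iv) = (79.8255/12.5)/(42.9/5) = 6.38604/8.58 = 0.7443

F = 0.744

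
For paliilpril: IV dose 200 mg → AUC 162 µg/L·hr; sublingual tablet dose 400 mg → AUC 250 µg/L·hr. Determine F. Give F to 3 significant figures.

F = 0.772

F = (AUC_ev / D_ev) / (AUC_iv / D_iv)
  = (250/400) / (162/200)
  = 0.625 / 0.81 = 0.7716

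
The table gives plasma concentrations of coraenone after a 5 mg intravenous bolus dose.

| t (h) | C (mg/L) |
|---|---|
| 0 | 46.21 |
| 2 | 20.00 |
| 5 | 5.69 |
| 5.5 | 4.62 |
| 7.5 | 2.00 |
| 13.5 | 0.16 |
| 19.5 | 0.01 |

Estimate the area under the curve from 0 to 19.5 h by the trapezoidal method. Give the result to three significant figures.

AUC = 121 mg/L·h

Trapezoidal AUC_0→19.5:
  [0→2]: (46.21+20.00)/2 × 2 = 66.21
  [2→5]: (20.00+5.69)/2 × 3 = 38.535
  [5→5.5]: (5.69+4.62)/2 × 0.5 = 2.5775
  [5.5→7.5]: (4.62+2.00)/2 × 2 = 6.62
  [7.5→13.5]: (2.00+0.16)/2 × 6 = 6.48
  [13.5→19.5]: (0.16+0.01)/2 × 6 = 0.51
  Sum = 120.9325 mg/L·h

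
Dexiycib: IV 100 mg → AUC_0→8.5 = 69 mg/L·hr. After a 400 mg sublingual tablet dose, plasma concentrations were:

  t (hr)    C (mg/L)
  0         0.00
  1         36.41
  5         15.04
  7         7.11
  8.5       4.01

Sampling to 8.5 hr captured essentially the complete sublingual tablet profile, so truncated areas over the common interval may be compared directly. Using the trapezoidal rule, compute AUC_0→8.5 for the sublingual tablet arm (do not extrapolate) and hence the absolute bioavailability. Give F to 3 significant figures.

F = 0.549

Trapezoidal AUC_0→8.5 (sublingual tablet):
  [0→1]: (0.00+36.41)/2 × 1 = 18.205
  [1→5]: (36.41+15.04)/2 × 4 = 102.9
  [5→7]: (15.04+7.11)/2 × 2 = 22.15
  [7→8.5]: (7.11+4.01)/2 × 1.5 = 8.34
  Sum = 151.595 mg/L·hr
F = (AUC_ev/D_ev)/(AUC_iv/D_iv) = (151.595/400)/(69/100) = 0.3789875/0.69 = 0.5493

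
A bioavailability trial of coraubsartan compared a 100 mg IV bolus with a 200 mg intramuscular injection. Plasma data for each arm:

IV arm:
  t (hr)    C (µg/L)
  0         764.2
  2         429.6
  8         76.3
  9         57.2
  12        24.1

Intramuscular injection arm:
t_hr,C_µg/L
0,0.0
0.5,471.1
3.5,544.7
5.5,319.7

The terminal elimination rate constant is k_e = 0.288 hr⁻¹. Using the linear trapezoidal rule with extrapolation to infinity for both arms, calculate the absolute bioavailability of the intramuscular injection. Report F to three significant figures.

F = 0.606

Trapezoidal AUC_0→12 (IV):
  [0→2]: (764.2+429.6)/2 × 2 = 1193.8
  [2→8]: (429.6+76.3)/2 × 6 = 1517.7
  [8→9]: (76.3+57.2)/2 × 1 = 66.75
  [9→12]: (57.2+24.1)/2 × 3 = 121.95
  Sum = 2900.2 µg/L·hr
IV tail: 24.1/0.288 = 83.681; AUC_iv,0→∞ = 2900.2 + 83.681 = 2983.881 µg/L·hr
Trapezoidal AUC_0→5.5 (intramuscular injection):
  [0→0.5]: (0.0+471.1)/2 × 0.5 = 117.775
  [0.5→3.5]: (471.1+544.7)/2 × 3 = 1523.7
  [3.5→5.5]: (544.7+319.7)/2 × 2 = 864.4
  Sum = 2505.875 µg/L·hr
intramuscular injection tail: 319.7/0.288 = 1110.069; AUC_ev,0→∞ = 2505.875 + 1110.069 = 3615.944 µg/L·hr
F = (AUC_ev/D_ev)/(AUC_iv/D_iv) = (3615.944/200)/(2983.881/100) = 18.07972/29.83881 = 0.6059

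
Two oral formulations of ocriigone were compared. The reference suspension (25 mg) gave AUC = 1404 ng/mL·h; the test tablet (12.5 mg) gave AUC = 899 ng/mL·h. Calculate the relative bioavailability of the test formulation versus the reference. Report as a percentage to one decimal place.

F_rel = 128.1%

F_rel = (AUC_test/D_test) / (AUC_ref/D_ref)
      = (899/12.5) / (1404/25)
      = 71.92 / 56.16 = 1.2806 = 128.06%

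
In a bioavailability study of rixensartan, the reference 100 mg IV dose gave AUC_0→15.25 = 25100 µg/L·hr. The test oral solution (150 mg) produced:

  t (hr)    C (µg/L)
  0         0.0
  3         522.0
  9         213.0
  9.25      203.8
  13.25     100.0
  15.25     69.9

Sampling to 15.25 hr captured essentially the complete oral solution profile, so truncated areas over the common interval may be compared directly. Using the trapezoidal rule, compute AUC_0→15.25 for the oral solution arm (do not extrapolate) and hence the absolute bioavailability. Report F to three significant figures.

F = 0.101

Trapezoidal AUC_0→15.25 (oral solution):
  [0→3]: (0.0+522.0)/2 × 3 = 783.0
  [3→9]: (522.0+213.0)/2 × 6 = 2205.0
  [9→9.25]: (213.0+203.8)/2 × 0.25 = 52.1
  [9.25→13.25]: (203.8+100.0)/2 × 4 = 607.6
  [13.25→15.25]: (100.0+69.9)/2 × 2 = 169.9
  Sum = 3817.6 µg/L·hr
F = (AUC_ev/D_ev)/(AUC_iv/D_iv) = (3817.6/150)/(25100/100) = 25.4507/251 = 0.1014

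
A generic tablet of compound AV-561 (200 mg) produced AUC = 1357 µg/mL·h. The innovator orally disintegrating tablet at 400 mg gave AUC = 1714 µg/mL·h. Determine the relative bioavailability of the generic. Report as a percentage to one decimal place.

F_rel = 158.3%

F_rel = (AUC_test/D_test) / (AUC_ref/D_ref)
      = (1357/200) / (1714/400)
      = 6.785 / 4.285 = 1.5834 = 158.34%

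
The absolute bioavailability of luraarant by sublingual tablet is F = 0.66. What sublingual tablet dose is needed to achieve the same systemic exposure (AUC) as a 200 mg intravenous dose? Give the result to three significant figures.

D_sublingual = 303 mg

For equal systemic exposure: F × D_ev = D_iv
D_ev = D_iv / F = 200 / 0.66 = 303.03 mg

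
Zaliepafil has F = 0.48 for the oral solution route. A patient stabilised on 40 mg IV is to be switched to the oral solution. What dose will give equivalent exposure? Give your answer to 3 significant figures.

D_oral = 83.3 mg

For equal systemic exposure: F × D_ev = D_iv
D_ev = D_iv / F = 40 / 0.48 = 83.3333 mg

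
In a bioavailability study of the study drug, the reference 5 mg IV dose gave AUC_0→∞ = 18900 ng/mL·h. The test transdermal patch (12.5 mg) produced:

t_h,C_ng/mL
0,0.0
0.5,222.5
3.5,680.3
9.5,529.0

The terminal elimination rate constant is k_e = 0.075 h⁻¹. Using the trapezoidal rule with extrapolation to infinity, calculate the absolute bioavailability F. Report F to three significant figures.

Trapezoidal AUC_0→9.5 (transdermal patch):
  [0→0.5]: (0.0+222.5)/2 × 0.5 = 55.625
  [0.5→3.5]: (222.5+680.3)/2 × 3 = 1354.2
  [3.5→9.5]: (680.3+529.0)/2 × 6 = 3627.9
  Sum = 5037.725 ng/mL·h
Tail: C_last/k_e = 529.0/0.075 = 7053.333
AUC_0→∞ (transdermal patch) = 5037.725 + 7053.333 = 12091.058 ng/mL·h
F = (AUC_ev/D_ev)/(AUC_iv/D_iv) = (12091.058/12.5)/(18900/5) = 967.28464/3780 = 0.2559

F = 0.256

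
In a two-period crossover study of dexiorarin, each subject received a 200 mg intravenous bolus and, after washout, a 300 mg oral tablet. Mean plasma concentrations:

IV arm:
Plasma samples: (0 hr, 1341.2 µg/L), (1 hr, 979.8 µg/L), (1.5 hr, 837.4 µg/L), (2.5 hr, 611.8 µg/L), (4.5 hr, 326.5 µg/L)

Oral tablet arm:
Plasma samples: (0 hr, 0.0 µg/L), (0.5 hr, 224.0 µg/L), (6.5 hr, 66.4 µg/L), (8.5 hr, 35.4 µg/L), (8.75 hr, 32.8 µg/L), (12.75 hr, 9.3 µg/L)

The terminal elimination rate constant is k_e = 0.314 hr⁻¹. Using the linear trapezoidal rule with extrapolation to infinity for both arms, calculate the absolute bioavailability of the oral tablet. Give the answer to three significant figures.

Trapezoidal AUC_0→4.5 (IV):
  [0→1]: (1341.2+979.8)/2 × 1 = 1160.5
  [1→1.5]: (979.8+837.4)/2 × 0.5 = 454.3
  [1.5→2.5]: (837.4+611.8)/2 × 1 = 724.6
  [2.5→4.5]: (611.8+326.5)/2 × 2 = 938.3
  Sum = 3277.7 µg/L·hr
IV tail: 326.5/0.314 = 1039.809; AUC_iv,0→∞ = 3277.7 + 1039.809 = 4317.509 µg/L·hr
Trapezoidal AUC_0→12.75 (oral tablet):
  [0→0.5]: (0.0+224.0)/2 × 0.5 = 56.0
  [0.5→6.5]: (224.0+66.4)/2 × 6 = 871.2
  [6.5→8.5]: (66.4+35.4)/2 × 2 = 101.8
  [8.5→8.75]: (35.4+32.8)/2 × 0.25 = 8.525
  [8.75→12.75]: (32.8+9.3)/2 × 4 = 84.2
  Sum = 1121.725 µg/L·hr
oral tablet tail: 9.3/0.314 = 29.618; AUC_ev,0→∞ = 1121.725 + 29.618 = 1151.343 µg/L·hr
F = (AUC_ev/D_ev)/(AUC_iv/D_iv) = (1151.343/300)/(4317.509/200) = 3.83781/21.587545 = 0.1778

F = 0.178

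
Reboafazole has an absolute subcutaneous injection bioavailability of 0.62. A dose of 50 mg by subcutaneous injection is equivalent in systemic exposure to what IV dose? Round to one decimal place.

D_iv = 31.0 mg

Systemic exposure from an extravascular dose = F × D_ev, so the equivalent IV dose is F × D_ev.
D_iv = F × D_ev = 0.62 × 50 = 31 mg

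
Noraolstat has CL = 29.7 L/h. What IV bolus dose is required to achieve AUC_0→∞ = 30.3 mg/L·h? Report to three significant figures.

Dose = 900 mg

Dose_iv = CL × AUC_0→∞
     = 29.7 × 30.3 = 899.91 mg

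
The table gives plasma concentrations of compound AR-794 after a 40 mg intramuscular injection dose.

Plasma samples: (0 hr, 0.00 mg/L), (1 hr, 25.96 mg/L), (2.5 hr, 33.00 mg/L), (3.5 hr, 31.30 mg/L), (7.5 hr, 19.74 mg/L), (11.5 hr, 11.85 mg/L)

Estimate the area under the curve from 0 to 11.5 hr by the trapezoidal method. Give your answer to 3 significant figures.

AUC = 255 mg/L·hr

Trapezoidal AUC_0→11.5:
  [0→1]: (0.00+25.96)/2 × 1 = 12.98
  [1→2.5]: (25.96+33.00)/2 × 1.5 = 44.22
  [2.5→3.5]: (33.00+31.30)/2 × 1 = 32.15
  [3.5→7.5]: (31.30+19.74)/2 × 4 = 102.08
  [7.5→11.5]: (19.74+11.85)/2 × 4 = 63.18
  Sum = 254.61 mg/L·hr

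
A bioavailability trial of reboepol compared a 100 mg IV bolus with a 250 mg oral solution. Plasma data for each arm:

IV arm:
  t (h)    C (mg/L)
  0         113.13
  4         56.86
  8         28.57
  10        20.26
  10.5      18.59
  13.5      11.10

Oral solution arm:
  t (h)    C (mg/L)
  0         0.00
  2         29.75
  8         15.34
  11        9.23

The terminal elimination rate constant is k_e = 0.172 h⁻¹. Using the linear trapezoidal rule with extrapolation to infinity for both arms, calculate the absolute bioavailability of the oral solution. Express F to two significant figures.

F = 0.15

Trapezoidal AUC_0→13.5 (IV):
  [0→4]: (113.13+56.86)/2 × 4 = 339.98
  [4→8]: (56.86+28.57)/2 × 4 = 170.86
  [8→10]: (28.57+20.26)/2 × 2 = 48.83
  [10→10.5]: (20.26+18.59)/2 × 0.5 = 9.7125
  [10.5→13.5]: (18.59+11.10)/2 × 3 = 44.535
  Sum = 613.9175 mg/L·h
IV tail: 11.10/0.172 = 64.535; AUC_iv,0→∞ = 613.9175 + 64.535 = 678.4525 mg/L·h
Trapezoidal AUC_0→11 (oral solution):
  [0→2]: (0.00+29.75)/2 × 2 = 29.75
  [2→8]: (29.75+15.34)/2 × 6 = 135.27
  [8→11]: (15.34+9.23)/2 × 3 = 36.855
  Sum = 201.875 mg/L·h
oral solution tail: 9.23/0.172 = 53.663; AUC_ev,0→∞ = 201.875 + 53.663 = 255.538 mg/L·h
F = (AUC_ev/D_ev)/(AUC_iv/D_iv) = (255.538/250)/(678.4525/100) = 1.022152/6.784525 = 0.1507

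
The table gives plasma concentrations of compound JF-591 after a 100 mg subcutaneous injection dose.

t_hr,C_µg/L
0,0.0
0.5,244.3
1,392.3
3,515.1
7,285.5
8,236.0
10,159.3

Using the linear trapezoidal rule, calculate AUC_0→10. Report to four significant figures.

Trapezoidal AUC_0→10:
  [0→0.5]: (0.0+244.3)/2 × 0.5 = 61.075
  [0.5→1]: (244.3+392.3)/2 × 0.5 = 159.15
  [1→3]: (392.3+515.1)/2 × 2 = 907.4
  [3→7]: (515.1+285.5)/2 × 4 = 1601.2
  [7→8]: (285.5+236.0)/2 × 1 = 260.75
  [8→10]: (236.0+159.3)/2 × 2 = 395.3
  Sum = 3384.875 µg/L·hr

AUC = 3385 µg/L·hr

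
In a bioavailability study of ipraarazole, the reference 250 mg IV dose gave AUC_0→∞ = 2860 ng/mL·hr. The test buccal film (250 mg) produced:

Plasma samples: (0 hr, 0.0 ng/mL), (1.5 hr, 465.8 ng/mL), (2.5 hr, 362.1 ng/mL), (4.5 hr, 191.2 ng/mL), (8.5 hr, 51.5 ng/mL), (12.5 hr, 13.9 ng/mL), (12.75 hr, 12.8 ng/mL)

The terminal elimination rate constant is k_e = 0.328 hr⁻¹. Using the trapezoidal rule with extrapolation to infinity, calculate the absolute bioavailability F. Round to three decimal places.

Trapezoidal AUC_0→12.75 (buccal film):
  [0→1.5]: (0.0+465.8)/2 × 1.5 = 349.35
  [1.5→2.5]: (465.8+362.1)/2 × 1 = 413.95
  [2.5→4.5]: (362.1+191.2)/2 × 2 = 553.3
  [4.5→8.5]: (191.2+51.5)/2 × 4 = 485.4
  [8.5→12.5]: (51.5+13.9)/2 × 4 = 130.8
  [12.5→12.75]: (13.9+12.8)/2 × 0.25 = 3.3375
  Sum = 1936.1375 ng/mL·hr
Tail: C_last/k_e = 12.8/0.328 = 39.024
AUC_0→∞ (buccal film) = 1936.1375 + 39.024 = 1975.1615 ng/mL·hr
F = (AUC_ev/D_ev)/(AUC_iv/D_iv) = (1975.1615/250)/(2860/250) = 7.900646/11.44 = 0.6906

F = 0.691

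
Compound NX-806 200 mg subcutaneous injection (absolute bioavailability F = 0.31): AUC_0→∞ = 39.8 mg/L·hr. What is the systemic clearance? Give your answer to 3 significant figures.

CL = F × Dose / AUC_0→∞
   = 0.31 × 200 / 39.8 = 1.55779 L/hr

CL = 1.56 L/hr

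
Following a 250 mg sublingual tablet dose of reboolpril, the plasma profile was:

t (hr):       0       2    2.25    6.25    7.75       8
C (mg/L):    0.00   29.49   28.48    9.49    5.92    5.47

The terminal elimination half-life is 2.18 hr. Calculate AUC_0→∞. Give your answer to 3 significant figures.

AUC = 143 mg/L·hr

Trapezoidal AUC_0→8:
  [0→2]: (0.00+29.49)/2 × 2 = 29.49
  [2→2.25]: (29.49+28.48)/2 × 0.25 = 7.24625
  [2.25→6.25]: (28.48+9.49)/2 × 4 = 75.94
  [6.25→7.75]: (9.49+5.92)/2 × 1.5 = 11.5575
  [7.75→8]: (5.92+5.47)/2 × 0.25 = 1.42375
  Sum = 125.6575 mg/L·hr
k_e = ln2 / t½ = 0.693147 / 2.18 = 0.3180 hr^-1
Extrapolated tail: C_last / k_e = 5.47 / 0.318 = 17.201
AUC_0→∞ = 125.6575 + 17.201 = 142.8585 mg/L·hr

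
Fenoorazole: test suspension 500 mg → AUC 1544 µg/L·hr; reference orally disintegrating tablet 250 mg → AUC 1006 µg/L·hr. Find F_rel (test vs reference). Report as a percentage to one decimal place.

F_rel = 76.7%

F_rel = (AUC_test/D_test) / (AUC_ref/D_ref)
      = (1544/500) / (1006/250)
      = 3.088 / 4.024 = 0.7674 = 76.74%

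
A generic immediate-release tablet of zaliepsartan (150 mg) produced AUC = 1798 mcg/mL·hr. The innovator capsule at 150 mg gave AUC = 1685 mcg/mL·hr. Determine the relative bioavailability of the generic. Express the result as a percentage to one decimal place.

F_rel = (AUC_test/D_test) / (AUC_ref/D_ref)
      = (1798/150) / (1685/150)
      = 11.9867 / 11.2333 = 1.0671 = 106.71%

F_rel = 106.7%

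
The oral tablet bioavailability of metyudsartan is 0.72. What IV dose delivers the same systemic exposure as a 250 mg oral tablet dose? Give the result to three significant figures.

D_iv = 180 mg

Systemic exposure from an extravascular dose = F × D_ev, so the equivalent IV dose is F × D_ev.
D_iv = F × D_ev = 0.72 × 250 = 180 mg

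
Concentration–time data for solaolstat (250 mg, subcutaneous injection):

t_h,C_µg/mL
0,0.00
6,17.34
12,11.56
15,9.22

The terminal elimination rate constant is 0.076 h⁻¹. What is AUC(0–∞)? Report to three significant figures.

AUC = 291 µg/mL·h

Trapezoidal AUC_0→15:
  [0→6]: (0.00+17.34)/2 × 6 = 52.02
  [6→12]: (17.34+11.56)/2 × 6 = 86.7
  [12→15]: (11.56+9.22)/2 × 3 = 31.17
  Sum = 169.89 µg/mL·h
Extrapolated tail: C_last / k_e = 9.22 / 0.076 = 121.316
AUC_0→∞ = 169.89 + 121.316 = 291.206 µg/mL·h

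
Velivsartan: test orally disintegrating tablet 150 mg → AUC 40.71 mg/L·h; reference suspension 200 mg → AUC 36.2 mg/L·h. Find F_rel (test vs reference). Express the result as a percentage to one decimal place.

F_rel = 149.9%

F_rel = (AUC_test/D_test) / (AUC_ref/D_ref)
      = (40.71/150) / (36.2/200)
      = 0.2714 / 0.181 = 1.4994 = 149.94%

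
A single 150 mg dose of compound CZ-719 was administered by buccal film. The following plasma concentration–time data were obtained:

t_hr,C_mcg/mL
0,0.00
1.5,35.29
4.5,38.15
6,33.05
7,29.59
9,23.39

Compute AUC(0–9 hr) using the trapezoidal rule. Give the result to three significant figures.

AUC = 274 mcg/mL·hr

Trapezoidal AUC_0→9:
  [0→1.5]: (0.00+35.29)/2 × 1.5 = 26.4675
  [1.5→4.5]: (35.29+38.15)/2 × 3 = 110.16
  [4.5→6]: (38.15+33.05)/2 × 1.5 = 53.4
  [6→7]: (33.05+29.59)/2 × 1 = 31.32
  [7→9]: (29.59+23.39)/2 × 2 = 52.98
  Sum = 274.3275 mcg/mL·hr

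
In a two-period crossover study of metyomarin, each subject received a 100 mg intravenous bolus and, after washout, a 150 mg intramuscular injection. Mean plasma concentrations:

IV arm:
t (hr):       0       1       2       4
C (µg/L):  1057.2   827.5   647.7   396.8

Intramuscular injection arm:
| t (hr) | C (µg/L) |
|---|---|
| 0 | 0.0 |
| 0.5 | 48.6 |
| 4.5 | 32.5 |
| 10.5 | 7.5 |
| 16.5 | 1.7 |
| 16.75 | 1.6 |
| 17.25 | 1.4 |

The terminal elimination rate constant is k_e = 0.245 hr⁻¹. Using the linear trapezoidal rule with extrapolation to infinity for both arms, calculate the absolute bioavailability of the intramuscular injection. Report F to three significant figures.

Trapezoidal AUC_0→4 (IV):
  [0→1]: (1057.2+827.5)/2 × 1 = 942.35
  [1→2]: (827.5+647.7)/2 × 1 = 737.6
  [2→4]: (647.7+396.8)/2 × 2 = 1044.5
  Sum = 2724.45 µg/L·hr
IV tail: 396.8/0.245 = 1619.592; AUC_iv,0→∞ = 2724.45 + 1619.592 = 4344.042 µg/L·hr
Trapezoidal AUC_0→17.25 (intramuscular injection):
  [0→0.5]: (0.0+48.6)/2 × 0.5 = 12.15
  [0.5→4.5]: (48.6+32.5)/2 × 4 = 162.2
  [4.5→10.5]: (32.5+7.5)/2 × 6 = 120.0
  [10.5→16.5]: (7.5+1.7)/2 × 6 = 27.6
  [16.5→16.75]: (1.7+1.6)/2 × 0.25 = 0.4125
  [16.75→17.25]: (1.6+1.4)/2 × 0.5 = 0.75
  Sum = 323.1125 µg/L·hr
intramuscular injection tail: 1.4/0.245 = 5.714; AUC_ev,0→∞ = 323.1125 + 5.714 = 328.8265 µg/L·hr
F = (AUC_ev/D_ev)/(AUC_iv/D_iv) = (328.8265/150)/(4344.042/100) = 2.19218/43.44042 = 0.0505

F = 0.0505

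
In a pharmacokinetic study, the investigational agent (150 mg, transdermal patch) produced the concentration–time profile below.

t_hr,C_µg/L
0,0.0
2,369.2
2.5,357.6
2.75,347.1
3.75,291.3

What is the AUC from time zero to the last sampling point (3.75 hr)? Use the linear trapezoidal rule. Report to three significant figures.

Trapezoidal AUC_0→3.75:
  [0→2]: (0.0+369.2)/2 × 2 = 369.2
  [2→2.5]: (369.2+357.6)/2 × 0.5 = 181.7
  [2.5→2.75]: (357.6+347.1)/2 × 0.25 = 88.0875
  [2.75→3.75]: (347.1+291.3)/2 × 1 = 319.2
  Sum = 958.1875 µg/L·hr

AUC = 958 µg/L·hr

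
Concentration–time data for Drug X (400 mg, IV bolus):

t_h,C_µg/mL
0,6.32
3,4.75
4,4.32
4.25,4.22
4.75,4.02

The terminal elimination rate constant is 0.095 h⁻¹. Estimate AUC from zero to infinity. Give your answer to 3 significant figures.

AUC = 66.6 µg/mL·h

Trapezoidal AUC_0→4.75:
  [0→3]: (6.32+4.75)/2 × 3 = 16.605
  [3→4]: (4.75+4.32)/2 × 1 = 4.535
  [4→4.25]: (4.32+4.22)/2 × 0.25 = 1.0675
  [4.25→4.75]: (4.22+4.02)/2 × 0.5 = 2.06
  Sum = 24.2675 µg/mL·h
Extrapolated tail: C_last / k_e = 4.02 / 0.095 = 42.316
AUC_0→∞ = 24.2675 + 42.316 = 66.5835 µg/mL·h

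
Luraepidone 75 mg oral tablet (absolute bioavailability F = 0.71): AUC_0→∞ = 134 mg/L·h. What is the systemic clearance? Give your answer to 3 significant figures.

CL = F × Dose / AUC_0→∞
   = 0.71 × 75 / 134 = 0.397388 L/h

CL = 0.397 L/h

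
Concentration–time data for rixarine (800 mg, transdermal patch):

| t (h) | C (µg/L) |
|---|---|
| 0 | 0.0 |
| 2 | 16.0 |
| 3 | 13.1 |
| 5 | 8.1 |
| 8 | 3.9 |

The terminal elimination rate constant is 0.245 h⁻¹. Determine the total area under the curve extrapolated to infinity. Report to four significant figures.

Trapezoidal AUC_0→8:
  [0→2]: (0.0+16.0)/2 × 2 = 16.0
  [2→3]: (16.0+13.1)/2 × 1 = 14.55
  [3→5]: (13.1+8.1)/2 × 2 = 21.2
  [5→8]: (8.1+3.9)/2 × 3 = 18.0
  Sum = 69.75 µg/L·h
Extrapolated tail: C_last / k_e = 3.9 / 0.245 = 15.918
AUC_0→∞ = 69.75 + 15.918 = 85.668 µg/L·h

AUC = 85.67 µg/L·h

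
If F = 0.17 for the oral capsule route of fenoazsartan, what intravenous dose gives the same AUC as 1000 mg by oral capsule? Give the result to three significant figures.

Systemic exposure from an extravascular dose = F × D_ev, so the equivalent IV dose is F × D_ev.
D_iv = F × D_ev = 0.17 × 1000 = 170 mg

D_iv = 170 mg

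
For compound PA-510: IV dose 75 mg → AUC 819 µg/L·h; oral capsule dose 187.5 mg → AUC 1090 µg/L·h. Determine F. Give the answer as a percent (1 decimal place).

F = 53.2%

F = (AUC_ev / D_ev) / (AUC_iv / D_iv)
  = (1090/187.5) / (819/75)
  = 5.81333 / 10.92 = 0.5324
  = 53.24%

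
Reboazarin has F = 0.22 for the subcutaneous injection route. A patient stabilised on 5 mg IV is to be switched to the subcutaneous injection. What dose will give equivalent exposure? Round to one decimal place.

For equal systemic exposure: F × D_ev = D_iv
D_ev = D_iv / F = 5 / 0.22 = 22.7273 mg

D_subcutaneous = 22.7 mg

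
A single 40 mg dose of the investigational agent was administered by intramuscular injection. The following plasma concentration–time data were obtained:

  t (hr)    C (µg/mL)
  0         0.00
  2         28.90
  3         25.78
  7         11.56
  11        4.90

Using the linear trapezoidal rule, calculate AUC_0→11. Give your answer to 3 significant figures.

Trapezoidal AUC_0→11:
  [0→2]: (0.00+28.90)/2 × 2 = 28.9
  [2→3]: (28.90+25.78)/2 × 1 = 27.34
  [3→7]: (25.78+11.56)/2 × 4 = 74.68
  [7→11]: (11.56+4.90)/2 × 4 = 32.92
  Sum = 163.84 µg/mL·hr

AUC = 164 µg/mL·hr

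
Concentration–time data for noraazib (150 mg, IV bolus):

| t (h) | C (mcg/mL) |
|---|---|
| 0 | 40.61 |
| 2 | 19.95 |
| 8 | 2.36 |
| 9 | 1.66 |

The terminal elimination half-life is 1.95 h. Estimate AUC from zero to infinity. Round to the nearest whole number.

AUC = 134 mcg/mL·h

Trapezoidal AUC_0→9:
  [0→2]: (40.61+19.95)/2 × 2 = 60.56
  [2→8]: (19.95+2.36)/2 × 6 = 66.93
  [8→9]: (2.36+1.66)/2 × 1 = 2.01
  Sum = 129.5 mcg/mL·h
k_e = ln2 / t½ = 0.693147 / 1.95 = 0.3555 h^-1
Extrapolated tail: C_last / k_e = 1.66 / 0.3555 = 4.669
AUC_0→∞ = 129.5 + 4.669 = 134.169 mcg/mL·h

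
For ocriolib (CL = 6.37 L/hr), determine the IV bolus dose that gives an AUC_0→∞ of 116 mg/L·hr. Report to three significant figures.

Dose = 739 mg

Dose_iv = CL × AUC_0→∞
     = 6.37 × 116 = 738.92 mg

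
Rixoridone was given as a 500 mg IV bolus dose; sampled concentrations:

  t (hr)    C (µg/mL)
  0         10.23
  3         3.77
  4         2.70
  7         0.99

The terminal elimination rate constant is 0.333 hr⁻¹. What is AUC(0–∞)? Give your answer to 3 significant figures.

AUC = 32.7 µg/mL·hr

Trapezoidal AUC_0→7:
  [0→3]: (10.23+3.77)/2 × 3 = 21.0
  [3→4]: (3.77+2.70)/2 × 1 = 3.235
  [4→7]: (2.70+0.99)/2 × 3 = 5.535
  Sum = 29.77 µg/mL·hr
Extrapolated tail: C_last / k_e = 0.99 / 0.333 = 2.973
AUC_0→∞ = 29.77 + 2.973 = 32.743 µg/mL·hr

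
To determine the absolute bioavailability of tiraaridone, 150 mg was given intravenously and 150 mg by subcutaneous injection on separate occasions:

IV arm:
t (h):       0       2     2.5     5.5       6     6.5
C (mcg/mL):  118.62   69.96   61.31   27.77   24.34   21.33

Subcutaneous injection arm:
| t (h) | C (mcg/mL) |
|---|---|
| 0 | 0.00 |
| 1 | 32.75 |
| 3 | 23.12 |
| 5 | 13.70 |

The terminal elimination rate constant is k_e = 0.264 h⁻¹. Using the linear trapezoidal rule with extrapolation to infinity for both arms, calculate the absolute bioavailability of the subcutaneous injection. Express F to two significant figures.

F = 0.35

Trapezoidal AUC_0→6.5 (IV):
  [0→2]: (118.62+69.96)/2 × 2 = 188.58
  [2→2.5]: (69.96+61.31)/2 × 0.5 = 32.8175
  [2.5→5.5]: (61.31+27.77)/2 × 3 = 133.62
  [5.5→6]: (27.77+24.34)/2 × 0.5 = 13.0275
  [6→6.5]: (24.34+21.33)/2 × 0.5 = 11.4175
  Sum = 379.4625 mcg/mL·h
IV tail: 21.33/0.264 = 80.795; AUC_iv,0→∞ = 379.4625 + 80.795 = 460.2575 mcg/mL·h
Trapezoidal AUC_0→5 (subcutaneous injection):
  [0→1]: (0.00+32.75)/2 × 1 = 16.375
  [1→3]: (32.75+23.12)/2 × 2 = 55.87
  [3→5]: (23.12+13.70)/2 × 2 = 36.82
  Sum = 109.065 mcg/mL·h
subcutaneous injection tail: 13.70/0.264 = 51.894; AUC_ev,0→∞ = 109.065 + 51.894 = 160.959 mcg/mL·h
F = (AUC_ev/D_ev)/(AUC_iv/D_iv) = (160.959/150)/(460.2575/150) = 1.07306/3.06838 = 0.3497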